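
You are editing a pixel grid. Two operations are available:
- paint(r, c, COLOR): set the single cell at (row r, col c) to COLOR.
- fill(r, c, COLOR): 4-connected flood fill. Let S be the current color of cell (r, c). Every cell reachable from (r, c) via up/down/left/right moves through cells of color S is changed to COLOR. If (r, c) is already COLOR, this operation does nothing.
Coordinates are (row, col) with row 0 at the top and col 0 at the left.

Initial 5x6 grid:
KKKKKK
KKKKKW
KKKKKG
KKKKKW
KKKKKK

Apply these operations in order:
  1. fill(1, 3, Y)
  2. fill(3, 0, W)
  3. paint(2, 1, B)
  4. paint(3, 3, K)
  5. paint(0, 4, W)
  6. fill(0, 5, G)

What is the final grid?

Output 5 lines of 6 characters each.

After op 1 fill(1,3,Y) [27 cells changed]:
YYYYYY
YYYYYW
YYYYYG
YYYYYW
YYYYYY
After op 2 fill(3,0,W) [27 cells changed]:
WWWWWW
WWWWWW
WWWWWG
WWWWWW
WWWWWW
After op 3 paint(2,1,B):
WWWWWW
WWWWWW
WBWWWG
WWWWWW
WWWWWW
After op 4 paint(3,3,K):
WWWWWW
WWWWWW
WBWWWG
WWWKWW
WWWWWW
After op 5 paint(0,4,W):
WWWWWW
WWWWWW
WBWWWG
WWWKWW
WWWWWW
After op 6 fill(0,5,G) [27 cells changed]:
GGGGGG
GGGGGG
GBGGGG
GGGKGG
GGGGGG

Answer: GGGGGG
GGGGGG
GBGGGG
GGGKGG
GGGGGG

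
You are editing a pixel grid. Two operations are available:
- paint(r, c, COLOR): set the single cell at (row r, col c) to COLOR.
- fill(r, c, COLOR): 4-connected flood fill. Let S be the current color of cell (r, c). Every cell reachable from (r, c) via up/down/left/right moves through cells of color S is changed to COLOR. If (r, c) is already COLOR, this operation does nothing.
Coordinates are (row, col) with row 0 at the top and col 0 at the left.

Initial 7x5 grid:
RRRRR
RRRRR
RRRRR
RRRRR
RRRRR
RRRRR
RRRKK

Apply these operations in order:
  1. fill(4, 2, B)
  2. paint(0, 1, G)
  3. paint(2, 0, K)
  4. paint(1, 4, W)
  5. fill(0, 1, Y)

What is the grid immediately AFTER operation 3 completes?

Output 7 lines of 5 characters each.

After op 1 fill(4,2,B) [33 cells changed]:
BBBBB
BBBBB
BBBBB
BBBBB
BBBBB
BBBBB
BBBKK
After op 2 paint(0,1,G):
BGBBB
BBBBB
BBBBB
BBBBB
BBBBB
BBBBB
BBBKK
After op 3 paint(2,0,K):
BGBBB
BBBBB
KBBBB
BBBBB
BBBBB
BBBBB
BBBKK

Answer: BGBBB
BBBBB
KBBBB
BBBBB
BBBBB
BBBBB
BBBKK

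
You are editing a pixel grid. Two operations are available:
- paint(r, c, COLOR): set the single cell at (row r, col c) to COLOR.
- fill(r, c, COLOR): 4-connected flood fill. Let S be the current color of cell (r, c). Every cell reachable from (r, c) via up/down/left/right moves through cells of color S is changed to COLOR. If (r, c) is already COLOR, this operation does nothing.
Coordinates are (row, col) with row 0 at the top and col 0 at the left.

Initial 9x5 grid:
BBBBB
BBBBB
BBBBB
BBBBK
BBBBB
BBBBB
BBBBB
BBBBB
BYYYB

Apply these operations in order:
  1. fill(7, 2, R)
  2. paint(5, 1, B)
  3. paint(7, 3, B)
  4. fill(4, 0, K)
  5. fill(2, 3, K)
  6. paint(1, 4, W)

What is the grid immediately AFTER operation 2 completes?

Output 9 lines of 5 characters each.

After op 1 fill(7,2,R) [41 cells changed]:
RRRRR
RRRRR
RRRRR
RRRRK
RRRRR
RRRRR
RRRRR
RRRRR
RYYYR
After op 2 paint(5,1,B):
RRRRR
RRRRR
RRRRR
RRRRK
RRRRR
RBRRR
RRRRR
RRRRR
RYYYR

Answer: RRRRR
RRRRR
RRRRR
RRRRK
RRRRR
RBRRR
RRRRR
RRRRR
RYYYR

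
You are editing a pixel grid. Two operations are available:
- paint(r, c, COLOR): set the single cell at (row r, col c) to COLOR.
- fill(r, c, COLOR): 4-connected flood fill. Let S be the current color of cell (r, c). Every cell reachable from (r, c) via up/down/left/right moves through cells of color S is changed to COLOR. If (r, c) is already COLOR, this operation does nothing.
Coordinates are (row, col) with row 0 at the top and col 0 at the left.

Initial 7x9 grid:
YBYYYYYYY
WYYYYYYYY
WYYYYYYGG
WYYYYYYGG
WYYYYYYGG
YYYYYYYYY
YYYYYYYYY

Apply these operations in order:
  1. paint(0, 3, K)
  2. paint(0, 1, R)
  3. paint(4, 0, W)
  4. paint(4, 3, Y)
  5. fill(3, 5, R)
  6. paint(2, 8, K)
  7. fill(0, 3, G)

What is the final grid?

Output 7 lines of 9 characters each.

After op 1 paint(0,3,K):
YBYKYYYYY
WYYYYYYYY
WYYYYYYGG
WYYYYYYGG
WYYYYYYGG
YYYYYYYYY
YYYYYYYYY
After op 2 paint(0,1,R):
YRYKYYYYY
WYYYYYYYY
WYYYYYYGG
WYYYYYYGG
WYYYYYYGG
YYYYYYYYY
YYYYYYYYY
After op 3 paint(4,0,W):
YRYKYYYYY
WYYYYYYYY
WYYYYYYGG
WYYYYYYGG
WYYYYYYGG
YYYYYYYYY
YYYYYYYYY
After op 4 paint(4,3,Y):
YRYKYYYYY
WYYYYYYYY
WYYYYYYGG
WYYYYYYGG
WYYYYYYGG
YYYYYYYYY
YYYYYYYYY
After op 5 fill(3,5,R) [50 cells changed]:
YRRKRRRRR
WRRRRRRRR
WRRRRRRGG
WRRRRRRGG
WRRRRRRGG
RRRRRRRRR
RRRRRRRRR
After op 6 paint(2,8,K):
YRRKRRRRR
WRRRRRRRR
WRRRRRRGK
WRRRRRRGG
WRRRRRRGG
RRRRRRRRR
RRRRRRRRR
After op 7 fill(0,3,G) [1 cells changed]:
YRRGRRRRR
WRRRRRRRR
WRRRRRRGK
WRRRRRRGG
WRRRRRRGG
RRRRRRRRR
RRRRRRRRR

Answer: YRRGRRRRR
WRRRRRRRR
WRRRRRRGK
WRRRRRRGG
WRRRRRRGG
RRRRRRRRR
RRRRRRRRR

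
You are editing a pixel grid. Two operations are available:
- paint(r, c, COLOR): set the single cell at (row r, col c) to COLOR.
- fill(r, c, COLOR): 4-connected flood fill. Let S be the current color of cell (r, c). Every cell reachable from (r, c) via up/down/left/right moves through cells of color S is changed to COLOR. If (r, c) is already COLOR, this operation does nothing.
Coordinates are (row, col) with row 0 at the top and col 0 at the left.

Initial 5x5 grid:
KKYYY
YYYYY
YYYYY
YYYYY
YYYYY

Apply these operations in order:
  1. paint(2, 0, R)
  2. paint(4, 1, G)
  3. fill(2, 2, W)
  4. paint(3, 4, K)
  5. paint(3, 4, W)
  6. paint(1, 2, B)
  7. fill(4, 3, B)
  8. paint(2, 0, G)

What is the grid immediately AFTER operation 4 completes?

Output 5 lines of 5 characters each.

Answer: KKWWW
WWWWW
RWWWW
WWWWK
WGWWW

Derivation:
After op 1 paint(2,0,R):
KKYYY
YYYYY
RYYYY
YYYYY
YYYYY
After op 2 paint(4,1,G):
KKYYY
YYYYY
RYYYY
YYYYY
YGYYY
After op 3 fill(2,2,W) [21 cells changed]:
KKWWW
WWWWW
RWWWW
WWWWW
WGWWW
After op 4 paint(3,4,K):
KKWWW
WWWWW
RWWWW
WWWWK
WGWWW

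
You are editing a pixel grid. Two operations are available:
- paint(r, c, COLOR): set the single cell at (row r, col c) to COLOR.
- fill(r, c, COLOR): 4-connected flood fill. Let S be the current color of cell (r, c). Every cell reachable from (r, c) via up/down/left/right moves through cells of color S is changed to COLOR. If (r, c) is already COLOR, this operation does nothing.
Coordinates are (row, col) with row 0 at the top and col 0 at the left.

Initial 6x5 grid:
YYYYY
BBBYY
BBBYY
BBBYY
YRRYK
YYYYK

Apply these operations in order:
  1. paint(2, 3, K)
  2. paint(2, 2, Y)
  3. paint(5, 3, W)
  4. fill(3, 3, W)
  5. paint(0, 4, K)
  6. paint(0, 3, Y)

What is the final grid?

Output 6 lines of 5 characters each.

Answer: WWWYK
BBBWW
BBYKW
BBBWW
YRRWK
YYYWK

Derivation:
After op 1 paint(2,3,K):
YYYYY
BBBYY
BBBKY
BBBYY
YRRYK
YYYYK
After op 2 paint(2,2,Y):
YYYYY
BBBYY
BBYKY
BBBYY
YRRYK
YYYYK
After op 3 paint(5,3,W):
YYYYY
BBBYY
BBYKY
BBBYY
YRRYK
YYYWK
After op 4 fill(3,3,W) [11 cells changed]:
WWWWW
BBBWW
BBYKW
BBBWW
YRRWK
YYYWK
After op 5 paint(0,4,K):
WWWWK
BBBWW
BBYKW
BBBWW
YRRWK
YYYWK
After op 6 paint(0,3,Y):
WWWYK
BBBWW
BBYKW
BBBWW
YRRWK
YYYWK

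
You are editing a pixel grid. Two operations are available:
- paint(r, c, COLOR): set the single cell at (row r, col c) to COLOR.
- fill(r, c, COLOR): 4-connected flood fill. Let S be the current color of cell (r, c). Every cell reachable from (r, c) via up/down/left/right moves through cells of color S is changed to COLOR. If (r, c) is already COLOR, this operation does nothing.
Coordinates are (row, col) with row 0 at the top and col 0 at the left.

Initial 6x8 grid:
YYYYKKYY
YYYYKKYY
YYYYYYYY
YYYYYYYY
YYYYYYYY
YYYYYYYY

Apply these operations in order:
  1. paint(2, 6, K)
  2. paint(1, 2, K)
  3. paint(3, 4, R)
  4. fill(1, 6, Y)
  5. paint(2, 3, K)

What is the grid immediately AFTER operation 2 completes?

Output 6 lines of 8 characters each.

After op 1 paint(2,6,K):
YYYYKKYY
YYYYKKYY
YYYYYYKY
YYYYYYYY
YYYYYYYY
YYYYYYYY
After op 2 paint(1,2,K):
YYYYKKYY
YYKYKKYY
YYYYYYKY
YYYYYYYY
YYYYYYYY
YYYYYYYY

Answer: YYYYKKYY
YYKYKKYY
YYYYYYKY
YYYYYYYY
YYYYYYYY
YYYYYYYY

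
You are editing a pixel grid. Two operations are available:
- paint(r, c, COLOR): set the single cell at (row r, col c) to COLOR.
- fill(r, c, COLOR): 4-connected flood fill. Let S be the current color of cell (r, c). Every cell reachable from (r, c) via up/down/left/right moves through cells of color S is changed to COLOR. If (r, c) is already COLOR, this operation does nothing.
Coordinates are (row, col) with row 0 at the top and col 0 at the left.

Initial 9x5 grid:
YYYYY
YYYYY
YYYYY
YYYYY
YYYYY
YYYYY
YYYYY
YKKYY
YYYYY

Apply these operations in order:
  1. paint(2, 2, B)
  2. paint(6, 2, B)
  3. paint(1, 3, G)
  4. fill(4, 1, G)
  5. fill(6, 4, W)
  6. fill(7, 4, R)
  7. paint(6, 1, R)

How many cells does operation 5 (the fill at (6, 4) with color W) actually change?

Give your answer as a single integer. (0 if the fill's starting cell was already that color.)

Answer: 41

Derivation:
After op 1 paint(2,2,B):
YYYYY
YYYYY
YYBYY
YYYYY
YYYYY
YYYYY
YYYYY
YKKYY
YYYYY
After op 2 paint(6,2,B):
YYYYY
YYYYY
YYBYY
YYYYY
YYYYY
YYYYY
YYBYY
YKKYY
YYYYY
After op 3 paint(1,3,G):
YYYYY
YYYGY
YYBYY
YYYYY
YYYYY
YYYYY
YYBYY
YKKYY
YYYYY
After op 4 fill(4,1,G) [40 cells changed]:
GGGGG
GGGGG
GGBGG
GGGGG
GGGGG
GGGGG
GGBGG
GKKGG
GGGGG
After op 5 fill(6,4,W) [41 cells changed]:
WWWWW
WWWWW
WWBWW
WWWWW
WWWWW
WWWWW
WWBWW
WKKWW
WWWWW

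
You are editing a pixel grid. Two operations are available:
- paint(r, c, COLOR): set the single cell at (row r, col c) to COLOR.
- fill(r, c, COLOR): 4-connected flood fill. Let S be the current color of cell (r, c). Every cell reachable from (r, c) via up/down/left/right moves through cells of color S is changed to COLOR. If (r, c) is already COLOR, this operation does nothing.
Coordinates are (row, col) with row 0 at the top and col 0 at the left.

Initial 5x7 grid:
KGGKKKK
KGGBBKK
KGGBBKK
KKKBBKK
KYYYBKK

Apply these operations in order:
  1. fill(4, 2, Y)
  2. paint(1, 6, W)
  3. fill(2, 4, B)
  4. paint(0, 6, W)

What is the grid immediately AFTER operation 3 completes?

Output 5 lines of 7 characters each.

After op 1 fill(4,2,Y) [0 cells changed]:
KGGKKKK
KGGBBKK
KGGBBKK
KKKBBKK
KYYYBKK
After op 2 paint(1,6,W):
KGGKKKK
KGGBBKW
KGGBBKK
KKKBBKK
KYYYBKK
After op 3 fill(2,4,B) [0 cells changed]:
KGGKKKK
KGGBBKW
KGGBBKK
KKKBBKK
KYYYBKK

Answer: KGGKKKK
KGGBBKW
KGGBBKK
KKKBBKK
KYYYBKK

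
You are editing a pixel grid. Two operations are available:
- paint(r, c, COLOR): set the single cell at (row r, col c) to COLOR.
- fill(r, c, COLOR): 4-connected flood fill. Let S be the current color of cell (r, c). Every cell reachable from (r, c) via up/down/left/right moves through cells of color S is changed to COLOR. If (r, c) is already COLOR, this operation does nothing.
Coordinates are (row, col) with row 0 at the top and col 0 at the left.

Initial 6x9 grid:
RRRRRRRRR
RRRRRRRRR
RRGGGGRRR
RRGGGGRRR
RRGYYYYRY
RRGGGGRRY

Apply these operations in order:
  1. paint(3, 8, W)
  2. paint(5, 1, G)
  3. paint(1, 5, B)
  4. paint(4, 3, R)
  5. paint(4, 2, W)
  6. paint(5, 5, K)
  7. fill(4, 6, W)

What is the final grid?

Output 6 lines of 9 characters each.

After op 1 paint(3,8,W):
RRRRRRRRR
RRRRRRRRR
RRGGGGRRR
RRGGGGRRW
RRGYYYYRY
RRGGGGRRY
After op 2 paint(5,1,G):
RRRRRRRRR
RRRRRRRRR
RRGGGGRRR
RRGGGGRRW
RRGYYYYRY
RGGGGGRRY
After op 3 paint(1,5,B):
RRRRRRRRR
RRRRRBRRR
RRGGGGRRR
RRGGGGRRW
RRGYYYYRY
RGGGGGRRY
After op 4 paint(4,3,R):
RRRRRRRRR
RRRRRBRRR
RRGGGGRRR
RRGGGGRRW
RRGRYYYRY
RGGGGGRRY
After op 5 paint(4,2,W):
RRRRRRRRR
RRRRRBRRR
RRGGGGRRR
RRGGGGRRW
RRWRYYYRY
RGGGGGRRY
After op 6 paint(5,5,K):
RRRRRRRRR
RRRRRBRRR
RRGGGGRRR
RRGGGGRRW
RRWRYYYRY
RGGGGKRRY
After op 7 fill(4,6,W) [3 cells changed]:
RRRRRRRRR
RRRRRBRRR
RRGGGGRRR
RRGGGGRRW
RRWRWWWRY
RGGGGKRRY

Answer: RRRRRRRRR
RRRRRBRRR
RRGGGGRRR
RRGGGGRRW
RRWRWWWRY
RGGGGKRRY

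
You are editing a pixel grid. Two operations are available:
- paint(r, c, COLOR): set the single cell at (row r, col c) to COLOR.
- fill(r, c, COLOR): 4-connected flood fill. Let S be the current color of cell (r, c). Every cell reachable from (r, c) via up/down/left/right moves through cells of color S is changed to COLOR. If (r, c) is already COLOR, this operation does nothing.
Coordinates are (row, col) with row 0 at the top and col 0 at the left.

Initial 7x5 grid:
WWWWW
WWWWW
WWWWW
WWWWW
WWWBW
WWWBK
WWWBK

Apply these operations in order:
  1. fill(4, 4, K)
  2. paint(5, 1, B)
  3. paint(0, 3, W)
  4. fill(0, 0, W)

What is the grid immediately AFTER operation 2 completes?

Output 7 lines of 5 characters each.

Answer: KKKKK
KKKKK
KKKKK
KKKKK
KKKBK
KBKBK
KKKBK

Derivation:
After op 1 fill(4,4,K) [30 cells changed]:
KKKKK
KKKKK
KKKKK
KKKKK
KKKBK
KKKBK
KKKBK
After op 2 paint(5,1,B):
KKKKK
KKKKK
KKKKK
KKKKK
KKKBK
KBKBK
KKKBK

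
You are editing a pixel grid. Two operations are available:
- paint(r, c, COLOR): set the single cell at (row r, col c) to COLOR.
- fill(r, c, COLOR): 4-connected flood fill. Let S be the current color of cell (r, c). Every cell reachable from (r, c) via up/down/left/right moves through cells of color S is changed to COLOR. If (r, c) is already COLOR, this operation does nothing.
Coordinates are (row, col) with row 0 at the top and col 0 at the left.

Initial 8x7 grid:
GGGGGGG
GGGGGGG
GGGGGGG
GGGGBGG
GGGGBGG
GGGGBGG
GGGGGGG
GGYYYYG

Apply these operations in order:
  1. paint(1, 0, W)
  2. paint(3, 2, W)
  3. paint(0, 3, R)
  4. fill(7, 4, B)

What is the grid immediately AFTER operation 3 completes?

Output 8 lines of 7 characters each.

Answer: GGGRGGG
WGGGGGG
GGGGGGG
GGWGBGG
GGGGBGG
GGGGBGG
GGGGGGG
GGYYYYG

Derivation:
After op 1 paint(1,0,W):
GGGGGGG
WGGGGGG
GGGGGGG
GGGGBGG
GGGGBGG
GGGGBGG
GGGGGGG
GGYYYYG
After op 2 paint(3,2,W):
GGGGGGG
WGGGGGG
GGGGGGG
GGWGBGG
GGGGBGG
GGGGBGG
GGGGGGG
GGYYYYG
After op 3 paint(0,3,R):
GGGRGGG
WGGGGGG
GGGGGGG
GGWGBGG
GGGGBGG
GGGGBGG
GGGGGGG
GGYYYYG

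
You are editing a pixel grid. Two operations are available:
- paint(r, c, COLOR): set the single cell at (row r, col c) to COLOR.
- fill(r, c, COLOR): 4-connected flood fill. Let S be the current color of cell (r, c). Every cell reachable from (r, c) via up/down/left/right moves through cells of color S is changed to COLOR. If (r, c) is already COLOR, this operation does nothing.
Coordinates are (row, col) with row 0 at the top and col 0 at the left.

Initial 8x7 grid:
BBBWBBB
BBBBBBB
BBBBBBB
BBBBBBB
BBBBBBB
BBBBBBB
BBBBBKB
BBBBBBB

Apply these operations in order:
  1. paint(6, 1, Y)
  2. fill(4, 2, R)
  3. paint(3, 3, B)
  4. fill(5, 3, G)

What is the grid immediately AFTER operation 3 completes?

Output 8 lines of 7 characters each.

Answer: RRRWRRR
RRRRRRR
RRRRRRR
RRRBRRR
RRRRRRR
RRRRRRR
RYRRRKR
RRRRRRR

Derivation:
After op 1 paint(6,1,Y):
BBBWBBB
BBBBBBB
BBBBBBB
BBBBBBB
BBBBBBB
BBBBBBB
BYBBBKB
BBBBBBB
After op 2 fill(4,2,R) [53 cells changed]:
RRRWRRR
RRRRRRR
RRRRRRR
RRRRRRR
RRRRRRR
RRRRRRR
RYRRRKR
RRRRRRR
After op 3 paint(3,3,B):
RRRWRRR
RRRRRRR
RRRRRRR
RRRBRRR
RRRRRRR
RRRRRRR
RYRRRKR
RRRRRRR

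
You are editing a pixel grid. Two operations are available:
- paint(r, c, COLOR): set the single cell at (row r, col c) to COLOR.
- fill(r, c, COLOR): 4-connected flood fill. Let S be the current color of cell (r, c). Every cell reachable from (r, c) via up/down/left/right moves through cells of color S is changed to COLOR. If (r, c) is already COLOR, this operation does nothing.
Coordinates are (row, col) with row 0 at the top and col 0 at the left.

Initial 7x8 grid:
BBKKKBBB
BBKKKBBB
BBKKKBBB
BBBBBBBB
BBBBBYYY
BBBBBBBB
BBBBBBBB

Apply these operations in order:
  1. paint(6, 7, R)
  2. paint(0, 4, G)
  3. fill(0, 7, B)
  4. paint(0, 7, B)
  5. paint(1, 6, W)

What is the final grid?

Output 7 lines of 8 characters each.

After op 1 paint(6,7,R):
BBKKKBBB
BBKKKBBB
BBKKKBBB
BBBBBBBB
BBBBBYYY
BBBBBBBB
BBBBBBBR
After op 2 paint(0,4,G):
BBKKGBBB
BBKKKBBB
BBKKKBBB
BBBBBBBB
BBBBBYYY
BBBBBBBB
BBBBBBBR
After op 3 fill(0,7,B) [0 cells changed]:
BBKKGBBB
BBKKKBBB
BBKKKBBB
BBBBBBBB
BBBBBYYY
BBBBBBBB
BBBBBBBR
After op 4 paint(0,7,B):
BBKKGBBB
BBKKKBBB
BBKKKBBB
BBBBBBBB
BBBBBYYY
BBBBBBBB
BBBBBBBR
After op 5 paint(1,6,W):
BBKKGBBB
BBKKKBWB
BBKKKBBB
BBBBBBBB
BBBBBYYY
BBBBBBBB
BBBBBBBR

Answer: BBKKGBBB
BBKKKBWB
BBKKKBBB
BBBBBBBB
BBBBBYYY
BBBBBBBB
BBBBBBBR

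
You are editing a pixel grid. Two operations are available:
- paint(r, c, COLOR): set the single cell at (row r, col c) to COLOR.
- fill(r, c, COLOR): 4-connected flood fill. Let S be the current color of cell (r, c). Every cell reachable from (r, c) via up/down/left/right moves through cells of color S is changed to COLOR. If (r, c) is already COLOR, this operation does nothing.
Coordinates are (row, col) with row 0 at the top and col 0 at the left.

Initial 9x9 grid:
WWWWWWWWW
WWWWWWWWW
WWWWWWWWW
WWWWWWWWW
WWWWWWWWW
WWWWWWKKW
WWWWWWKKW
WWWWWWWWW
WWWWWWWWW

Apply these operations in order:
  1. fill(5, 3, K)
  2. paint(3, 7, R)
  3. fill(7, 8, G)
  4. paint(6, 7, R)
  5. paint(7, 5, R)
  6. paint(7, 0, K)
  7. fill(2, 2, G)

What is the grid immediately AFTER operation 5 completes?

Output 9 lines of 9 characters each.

After op 1 fill(5,3,K) [77 cells changed]:
KKKKKKKKK
KKKKKKKKK
KKKKKKKKK
KKKKKKKKK
KKKKKKKKK
KKKKKKKKK
KKKKKKKKK
KKKKKKKKK
KKKKKKKKK
After op 2 paint(3,7,R):
KKKKKKKKK
KKKKKKKKK
KKKKKKKKK
KKKKKKKRK
KKKKKKKKK
KKKKKKKKK
KKKKKKKKK
KKKKKKKKK
KKKKKKKKK
After op 3 fill(7,8,G) [80 cells changed]:
GGGGGGGGG
GGGGGGGGG
GGGGGGGGG
GGGGGGGRG
GGGGGGGGG
GGGGGGGGG
GGGGGGGGG
GGGGGGGGG
GGGGGGGGG
After op 4 paint(6,7,R):
GGGGGGGGG
GGGGGGGGG
GGGGGGGGG
GGGGGGGRG
GGGGGGGGG
GGGGGGGGG
GGGGGGGRG
GGGGGGGGG
GGGGGGGGG
After op 5 paint(7,5,R):
GGGGGGGGG
GGGGGGGGG
GGGGGGGGG
GGGGGGGRG
GGGGGGGGG
GGGGGGGGG
GGGGGGGRG
GGGGGRGGG
GGGGGGGGG

Answer: GGGGGGGGG
GGGGGGGGG
GGGGGGGGG
GGGGGGGRG
GGGGGGGGG
GGGGGGGGG
GGGGGGGRG
GGGGGRGGG
GGGGGGGGG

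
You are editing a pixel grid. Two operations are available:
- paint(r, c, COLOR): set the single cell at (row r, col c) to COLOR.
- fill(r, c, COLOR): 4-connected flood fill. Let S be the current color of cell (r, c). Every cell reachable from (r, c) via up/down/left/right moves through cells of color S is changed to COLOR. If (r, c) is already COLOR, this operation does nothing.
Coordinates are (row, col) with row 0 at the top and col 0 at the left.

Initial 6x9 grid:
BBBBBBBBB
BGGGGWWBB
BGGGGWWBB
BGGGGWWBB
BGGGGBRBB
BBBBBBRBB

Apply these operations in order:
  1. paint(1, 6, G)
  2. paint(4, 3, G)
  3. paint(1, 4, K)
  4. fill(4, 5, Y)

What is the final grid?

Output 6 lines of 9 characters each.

After op 1 paint(1,6,G):
BBBBBBBBB
BGGGGWGBB
BGGGGWWBB
BGGGGWWBB
BGGGGBRBB
BBBBBBRBB
After op 2 paint(4,3,G):
BBBBBBBBB
BGGGGWGBB
BGGGGWWBB
BGGGGWWBB
BGGGGBRBB
BBBBBBRBB
After op 3 paint(1,4,K):
BBBBBBBBB
BGGGKWGBB
BGGGGWWBB
BGGGGWWBB
BGGGGBRBB
BBBBBBRBB
After op 4 fill(4,5,Y) [30 cells changed]:
YYYYYYYYY
YGGGKWGYY
YGGGGWWYY
YGGGGWWYY
YGGGGYRYY
YYYYYYRYY

Answer: YYYYYYYYY
YGGGKWGYY
YGGGGWWYY
YGGGGWWYY
YGGGGYRYY
YYYYYYRYY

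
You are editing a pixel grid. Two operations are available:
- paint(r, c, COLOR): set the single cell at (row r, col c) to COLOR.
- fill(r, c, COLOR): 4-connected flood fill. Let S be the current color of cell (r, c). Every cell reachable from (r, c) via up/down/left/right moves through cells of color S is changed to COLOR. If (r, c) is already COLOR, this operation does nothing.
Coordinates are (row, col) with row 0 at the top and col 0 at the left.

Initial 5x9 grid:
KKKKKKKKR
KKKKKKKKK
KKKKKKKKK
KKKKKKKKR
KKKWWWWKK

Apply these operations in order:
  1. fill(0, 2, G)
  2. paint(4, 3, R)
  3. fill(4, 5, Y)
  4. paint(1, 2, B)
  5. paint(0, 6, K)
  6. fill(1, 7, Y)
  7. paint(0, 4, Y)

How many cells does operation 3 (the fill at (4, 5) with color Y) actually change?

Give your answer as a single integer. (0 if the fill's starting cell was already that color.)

Answer: 3

Derivation:
After op 1 fill(0,2,G) [39 cells changed]:
GGGGGGGGR
GGGGGGGGG
GGGGGGGGG
GGGGGGGGR
GGGWWWWGG
After op 2 paint(4,3,R):
GGGGGGGGR
GGGGGGGGG
GGGGGGGGG
GGGGGGGGR
GGGRWWWGG
After op 3 fill(4,5,Y) [3 cells changed]:
GGGGGGGGR
GGGGGGGGG
GGGGGGGGG
GGGGGGGGR
GGGRYYYGG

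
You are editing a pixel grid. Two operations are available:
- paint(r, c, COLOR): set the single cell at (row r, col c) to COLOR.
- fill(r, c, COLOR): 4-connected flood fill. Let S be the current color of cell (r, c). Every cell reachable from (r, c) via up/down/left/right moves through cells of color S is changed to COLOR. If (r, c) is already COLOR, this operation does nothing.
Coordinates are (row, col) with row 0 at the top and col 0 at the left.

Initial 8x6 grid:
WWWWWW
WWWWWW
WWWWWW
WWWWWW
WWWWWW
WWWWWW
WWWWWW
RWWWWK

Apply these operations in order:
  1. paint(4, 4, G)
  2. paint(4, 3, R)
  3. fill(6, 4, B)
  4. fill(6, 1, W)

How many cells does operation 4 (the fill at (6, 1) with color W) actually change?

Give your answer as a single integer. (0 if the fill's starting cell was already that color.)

After op 1 paint(4,4,G):
WWWWWW
WWWWWW
WWWWWW
WWWWWW
WWWWGW
WWWWWW
WWWWWW
RWWWWK
After op 2 paint(4,3,R):
WWWWWW
WWWWWW
WWWWWW
WWWWWW
WWWRGW
WWWWWW
WWWWWW
RWWWWK
After op 3 fill(6,4,B) [44 cells changed]:
BBBBBB
BBBBBB
BBBBBB
BBBBBB
BBBRGB
BBBBBB
BBBBBB
RBBBBK
After op 4 fill(6,1,W) [44 cells changed]:
WWWWWW
WWWWWW
WWWWWW
WWWWWW
WWWRGW
WWWWWW
WWWWWW
RWWWWK

Answer: 44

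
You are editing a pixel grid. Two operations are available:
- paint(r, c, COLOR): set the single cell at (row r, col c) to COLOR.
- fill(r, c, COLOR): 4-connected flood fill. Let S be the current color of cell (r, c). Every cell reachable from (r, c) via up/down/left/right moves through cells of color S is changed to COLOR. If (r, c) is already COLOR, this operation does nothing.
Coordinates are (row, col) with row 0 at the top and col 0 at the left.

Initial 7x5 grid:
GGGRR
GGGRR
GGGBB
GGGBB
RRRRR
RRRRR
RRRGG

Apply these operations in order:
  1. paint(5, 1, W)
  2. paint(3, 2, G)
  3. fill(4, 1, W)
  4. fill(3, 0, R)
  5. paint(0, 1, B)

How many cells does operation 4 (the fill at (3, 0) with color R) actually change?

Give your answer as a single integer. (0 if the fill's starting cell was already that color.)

Answer: 12

Derivation:
After op 1 paint(5,1,W):
GGGRR
GGGRR
GGGBB
GGGBB
RRRRR
RWRRR
RRRGG
After op 2 paint(3,2,G):
GGGRR
GGGRR
GGGBB
GGGBB
RRRRR
RWRRR
RRRGG
After op 3 fill(4,1,W) [12 cells changed]:
GGGRR
GGGRR
GGGBB
GGGBB
WWWWW
WWWWW
WWWGG
After op 4 fill(3,0,R) [12 cells changed]:
RRRRR
RRRRR
RRRBB
RRRBB
WWWWW
WWWWW
WWWGG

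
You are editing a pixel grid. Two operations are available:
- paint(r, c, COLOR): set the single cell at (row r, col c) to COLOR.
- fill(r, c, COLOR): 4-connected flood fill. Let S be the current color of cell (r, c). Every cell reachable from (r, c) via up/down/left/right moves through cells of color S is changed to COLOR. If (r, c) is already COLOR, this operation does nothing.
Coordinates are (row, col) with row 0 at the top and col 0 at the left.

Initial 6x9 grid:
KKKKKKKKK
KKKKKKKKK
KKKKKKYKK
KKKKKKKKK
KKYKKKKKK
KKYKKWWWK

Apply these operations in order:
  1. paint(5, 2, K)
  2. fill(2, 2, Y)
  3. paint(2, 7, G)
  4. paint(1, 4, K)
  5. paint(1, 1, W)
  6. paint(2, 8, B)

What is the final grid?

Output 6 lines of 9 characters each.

After op 1 paint(5,2,K):
KKKKKKKKK
KKKKKKKKK
KKKKKKYKK
KKKKKKKKK
KKYKKKKKK
KKKKKWWWK
After op 2 fill(2,2,Y) [49 cells changed]:
YYYYYYYYY
YYYYYYYYY
YYYYYYYYY
YYYYYYYYY
YYYYYYYYY
YYYYYWWWY
After op 3 paint(2,7,G):
YYYYYYYYY
YYYYYYYYY
YYYYYYYGY
YYYYYYYYY
YYYYYYYYY
YYYYYWWWY
After op 4 paint(1,4,K):
YYYYYYYYY
YYYYKYYYY
YYYYYYYGY
YYYYYYYYY
YYYYYYYYY
YYYYYWWWY
After op 5 paint(1,1,W):
YYYYYYYYY
YWYYKYYYY
YYYYYYYGY
YYYYYYYYY
YYYYYYYYY
YYYYYWWWY
After op 6 paint(2,8,B):
YYYYYYYYY
YWYYKYYYY
YYYYYYYGB
YYYYYYYYY
YYYYYYYYY
YYYYYWWWY

Answer: YYYYYYYYY
YWYYKYYYY
YYYYYYYGB
YYYYYYYYY
YYYYYYYYY
YYYYYWWWY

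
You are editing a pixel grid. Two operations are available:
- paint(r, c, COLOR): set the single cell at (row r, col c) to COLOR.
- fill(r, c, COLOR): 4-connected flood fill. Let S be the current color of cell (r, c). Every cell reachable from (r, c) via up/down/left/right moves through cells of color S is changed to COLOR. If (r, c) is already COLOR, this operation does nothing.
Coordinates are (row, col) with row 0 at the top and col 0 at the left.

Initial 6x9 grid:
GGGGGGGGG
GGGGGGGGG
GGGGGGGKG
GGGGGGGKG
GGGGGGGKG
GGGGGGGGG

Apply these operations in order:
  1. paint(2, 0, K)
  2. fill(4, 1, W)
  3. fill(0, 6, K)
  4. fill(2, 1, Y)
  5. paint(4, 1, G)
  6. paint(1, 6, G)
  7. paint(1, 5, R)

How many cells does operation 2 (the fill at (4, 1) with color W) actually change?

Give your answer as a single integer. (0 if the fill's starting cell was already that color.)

After op 1 paint(2,0,K):
GGGGGGGGG
GGGGGGGGG
KGGGGGGKG
GGGGGGGKG
GGGGGGGKG
GGGGGGGGG
After op 2 fill(4,1,W) [50 cells changed]:
WWWWWWWWW
WWWWWWWWW
KWWWWWWKW
WWWWWWWKW
WWWWWWWKW
WWWWWWWWW

Answer: 50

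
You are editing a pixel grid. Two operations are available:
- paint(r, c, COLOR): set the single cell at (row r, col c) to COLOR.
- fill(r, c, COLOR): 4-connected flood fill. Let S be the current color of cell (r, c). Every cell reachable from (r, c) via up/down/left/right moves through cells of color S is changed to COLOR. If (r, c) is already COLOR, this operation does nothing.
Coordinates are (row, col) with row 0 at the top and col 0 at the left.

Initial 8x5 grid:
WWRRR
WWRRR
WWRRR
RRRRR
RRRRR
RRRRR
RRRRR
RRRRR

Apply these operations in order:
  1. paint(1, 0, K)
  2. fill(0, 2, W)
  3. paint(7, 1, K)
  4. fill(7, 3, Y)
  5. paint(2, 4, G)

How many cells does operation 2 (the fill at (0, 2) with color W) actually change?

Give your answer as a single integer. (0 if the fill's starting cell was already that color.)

Answer: 34

Derivation:
After op 1 paint(1,0,K):
WWRRR
KWRRR
WWRRR
RRRRR
RRRRR
RRRRR
RRRRR
RRRRR
After op 2 fill(0,2,W) [34 cells changed]:
WWWWW
KWWWW
WWWWW
WWWWW
WWWWW
WWWWW
WWWWW
WWWWW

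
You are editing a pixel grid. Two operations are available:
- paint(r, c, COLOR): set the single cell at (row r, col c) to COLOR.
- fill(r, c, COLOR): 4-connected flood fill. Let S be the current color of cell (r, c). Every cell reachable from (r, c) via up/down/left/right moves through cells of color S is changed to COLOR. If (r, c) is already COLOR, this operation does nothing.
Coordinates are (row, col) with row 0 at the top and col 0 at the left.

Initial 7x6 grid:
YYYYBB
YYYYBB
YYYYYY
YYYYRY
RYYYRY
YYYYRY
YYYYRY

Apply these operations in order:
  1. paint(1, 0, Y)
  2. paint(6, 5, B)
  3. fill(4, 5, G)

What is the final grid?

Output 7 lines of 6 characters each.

Answer: GGGGBB
GGGGBB
GGGGGG
GGGGRG
RGGGRG
GGGGRG
GGGGRB

Derivation:
After op 1 paint(1,0,Y):
YYYYBB
YYYYBB
YYYYYY
YYYYRY
RYYYRY
YYYYRY
YYYYRY
After op 2 paint(6,5,B):
YYYYBB
YYYYBB
YYYYYY
YYYYRY
RYYYRY
YYYYRY
YYYYRB
After op 3 fill(4,5,G) [32 cells changed]:
GGGGBB
GGGGBB
GGGGGG
GGGGRG
RGGGRG
GGGGRG
GGGGRB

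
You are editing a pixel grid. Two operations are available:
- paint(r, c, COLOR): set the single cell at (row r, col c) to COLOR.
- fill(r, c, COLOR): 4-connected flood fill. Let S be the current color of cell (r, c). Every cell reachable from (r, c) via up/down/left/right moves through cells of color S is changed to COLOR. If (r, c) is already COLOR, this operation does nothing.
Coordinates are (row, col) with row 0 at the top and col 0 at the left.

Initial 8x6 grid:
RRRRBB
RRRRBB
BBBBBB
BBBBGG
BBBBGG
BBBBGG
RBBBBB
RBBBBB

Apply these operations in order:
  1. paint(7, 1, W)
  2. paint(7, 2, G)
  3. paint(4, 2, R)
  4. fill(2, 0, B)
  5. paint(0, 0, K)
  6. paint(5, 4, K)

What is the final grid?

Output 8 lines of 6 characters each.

Answer: KRRRBB
RRRRBB
BBBBBB
BBBBGG
BBRBGG
BBBBKG
RBBBBB
RWGBBB

Derivation:
After op 1 paint(7,1,W):
RRRRBB
RRRRBB
BBBBBB
BBBBGG
BBBBGG
BBBBGG
RBBBBB
RWBBBB
After op 2 paint(7,2,G):
RRRRBB
RRRRBB
BBBBBB
BBBBGG
BBBBGG
BBBBGG
RBBBBB
RWGBBB
After op 3 paint(4,2,R):
RRRRBB
RRRRBB
BBBBBB
BBBBGG
BBRBGG
BBBBGG
RBBBBB
RWGBBB
After op 4 fill(2,0,B) [0 cells changed]:
RRRRBB
RRRRBB
BBBBBB
BBBBGG
BBRBGG
BBBBGG
RBBBBB
RWGBBB
After op 5 paint(0,0,K):
KRRRBB
RRRRBB
BBBBBB
BBBBGG
BBRBGG
BBBBGG
RBBBBB
RWGBBB
After op 6 paint(5,4,K):
KRRRBB
RRRRBB
BBBBBB
BBBBGG
BBRBGG
BBBBKG
RBBBBB
RWGBBB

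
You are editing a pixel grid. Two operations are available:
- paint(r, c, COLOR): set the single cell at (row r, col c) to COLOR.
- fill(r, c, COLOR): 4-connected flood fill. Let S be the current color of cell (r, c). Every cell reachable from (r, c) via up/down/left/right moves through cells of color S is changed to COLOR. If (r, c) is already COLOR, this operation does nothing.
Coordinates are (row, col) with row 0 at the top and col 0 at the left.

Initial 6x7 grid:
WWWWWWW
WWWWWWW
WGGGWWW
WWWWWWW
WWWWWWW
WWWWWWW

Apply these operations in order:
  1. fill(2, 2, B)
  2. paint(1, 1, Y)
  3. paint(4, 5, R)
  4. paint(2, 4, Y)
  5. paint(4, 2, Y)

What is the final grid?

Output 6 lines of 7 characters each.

Answer: WWWWWWW
WYWWWWW
WBBBYWW
WWWWWWW
WWYWWRW
WWWWWWW

Derivation:
After op 1 fill(2,2,B) [3 cells changed]:
WWWWWWW
WWWWWWW
WBBBWWW
WWWWWWW
WWWWWWW
WWWWWWW
After op 2 paint(1,1,Y):
WWWWWWW
WYWWWWW
WBBBWWW
WWWWWWW
WWWWWWW
WWWWWWW
After op 3 paint(4,5,R):
WWWWWWW
WYWWWWW
WBBBWWW
WWWWWWW
WWWWWRW
WWWWWWW
After op 4 paint(2,4,Y):
WWWWWWW
WYWWWWW
WBBBYWW
WWWWWWW
WWWWWRW
WWWWWWW
After op 5 paint(4,2,Y):
WWWWWWW
WYWWWWW
WBBBYWW
WWWWWWW
WWYWWRW
WWWWWWW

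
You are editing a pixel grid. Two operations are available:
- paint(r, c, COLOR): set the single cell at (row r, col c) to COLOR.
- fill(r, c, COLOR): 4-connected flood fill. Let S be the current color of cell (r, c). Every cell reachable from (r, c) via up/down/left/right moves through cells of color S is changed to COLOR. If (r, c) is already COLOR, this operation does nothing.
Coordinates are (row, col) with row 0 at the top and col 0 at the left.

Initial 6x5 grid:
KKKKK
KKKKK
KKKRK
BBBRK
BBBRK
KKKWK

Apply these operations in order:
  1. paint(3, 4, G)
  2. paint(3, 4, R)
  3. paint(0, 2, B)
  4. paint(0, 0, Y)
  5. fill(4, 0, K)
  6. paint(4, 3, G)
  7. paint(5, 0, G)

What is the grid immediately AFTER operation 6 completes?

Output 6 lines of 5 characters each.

Answer: YKBKK
KKKKK
KKKRK
KKKRR
KKKGK
KKKWK

Derivation:
After op 1 paint(3,4,G):
KKKKK
KKKKK
KKKRK
BBBRG
BBBRK
KKKWK
After op 2 paint(3,4,R):
KKKKK
KKKKK
KKKRK
BBBRR
BBBRK
KKKWK
After op 3 paint(0,2,B):
KKBKK
KKKKK
KKKRK
BBBRR
BBBRK
KKKWK
After op 4 paint(0,0,Y):
YKBKK
KKKKK
KKKRK
BBBRR
BBBRK
KKKWK
After op 5 fill(4,0,K) [6 cells changed]:
YKBKK
KKKKK
KKKRK
KKKRR
KKKRK
KKKWK
After op 6 paint(4,3,G):
YKBKK
KKKKK
KKKRK
KKKRR
KKKGK
KKKWK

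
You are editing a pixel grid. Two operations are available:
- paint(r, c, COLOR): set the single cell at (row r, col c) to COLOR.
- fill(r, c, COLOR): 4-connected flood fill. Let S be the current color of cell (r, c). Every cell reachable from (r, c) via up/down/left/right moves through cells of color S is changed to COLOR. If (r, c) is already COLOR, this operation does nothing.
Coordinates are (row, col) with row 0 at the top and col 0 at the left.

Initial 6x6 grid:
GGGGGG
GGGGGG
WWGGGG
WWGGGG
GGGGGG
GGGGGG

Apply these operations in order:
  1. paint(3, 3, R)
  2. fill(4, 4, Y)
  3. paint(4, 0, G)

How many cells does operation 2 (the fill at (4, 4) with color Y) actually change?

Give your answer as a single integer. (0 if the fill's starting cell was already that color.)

After op 1 paint(3,3,R):
GGGGGG
GGGGGG
WWGGGG
WWGRGG
GGGGGG
GGGGGG
After op 2 fill(4,4,Y) [31 cells changed]:
YYYYYY
YYYYYY
WWYYYY
WWYRYY
YYYYYY
YYYYYY

Answer: 31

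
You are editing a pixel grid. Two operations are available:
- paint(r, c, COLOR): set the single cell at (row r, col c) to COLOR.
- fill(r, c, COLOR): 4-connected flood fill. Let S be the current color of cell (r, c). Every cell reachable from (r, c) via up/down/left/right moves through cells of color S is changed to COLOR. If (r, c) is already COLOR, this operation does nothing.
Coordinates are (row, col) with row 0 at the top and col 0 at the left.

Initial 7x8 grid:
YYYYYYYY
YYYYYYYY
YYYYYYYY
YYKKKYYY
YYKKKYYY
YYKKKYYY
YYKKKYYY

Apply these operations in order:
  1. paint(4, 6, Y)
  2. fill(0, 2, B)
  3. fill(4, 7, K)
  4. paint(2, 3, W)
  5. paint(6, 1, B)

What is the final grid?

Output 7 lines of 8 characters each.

Answer: KKKKKKKK
KKKKKKKK
KKKWKKKK
KKKKKKKK
KKKKKKKK
KKKKKKKK
KBKKKKKK

Derivation:
After op 1 paint(4,6,Y):
YYYYYYYY
YYYYYYYY
YYYYYYYY
YYKKKYYY
YYKKKYYY
YYKKKYYY
YYKKKYYY
After op 2 fill(0,2,B) [44 cells changed]:
BBBBBBBB
BBBBBBBB
BBBBBBBB
BBKKKBBB
BBKKKBBB
BBKKKBBB
BBKKKBBB
After op 3 fill(4,7,K) [44 cells changed]:
KKKKKKKK
KKKKKKKK
KKKKKKKK
KKKKKKKK
KKKKKKKK
KKKKKKKK
KKKKKKKK
After op 4 paint(2,3,W):
KKKKKKKK
KKKKKKKK
KKKWKKKK
KKKKKKKK
KKKKKKKK
KKKKKKKK
KKKKKKKK
After op 5 paint(6,1,B):
KKKKKKKK
KKKKKKKK
KKKWKKKK
KKKKKKKK
KKKKKKKK
KKKKKKKK
KBKKKKKK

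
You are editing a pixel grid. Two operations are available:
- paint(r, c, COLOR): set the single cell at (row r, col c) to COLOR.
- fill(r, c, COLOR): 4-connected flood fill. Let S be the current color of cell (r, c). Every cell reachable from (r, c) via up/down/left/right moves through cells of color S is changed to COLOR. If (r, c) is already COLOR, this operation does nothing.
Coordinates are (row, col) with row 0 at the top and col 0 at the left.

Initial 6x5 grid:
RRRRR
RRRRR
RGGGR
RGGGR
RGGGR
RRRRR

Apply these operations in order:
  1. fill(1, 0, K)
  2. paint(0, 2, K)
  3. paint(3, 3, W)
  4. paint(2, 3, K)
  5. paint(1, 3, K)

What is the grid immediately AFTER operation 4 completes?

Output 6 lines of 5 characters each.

Answer: KKKKK
KKKKK
KGGKK
KGGWK
KGGGK
KKKKK

Derivation:
After op 1 fill(1,0,K) [21 cells changed]:
KKKKK
KKKKK
KGGGK
KGGGK
KGGGK
KKKKK
After op 2 paint(0,2,K):
KKKKK
KKKKK
KGGGK
KGGGK
KGGGK
KKKKK
After op 3 paint(3,3,W):
KKKKK
KKKKK
KGGGK
KGGWK
KGGGK
KKKKK
After op 4 paint(2,3,K):
KKKKK
KKKKK
KGGKK
KGGWK
KGGGK
KKKKK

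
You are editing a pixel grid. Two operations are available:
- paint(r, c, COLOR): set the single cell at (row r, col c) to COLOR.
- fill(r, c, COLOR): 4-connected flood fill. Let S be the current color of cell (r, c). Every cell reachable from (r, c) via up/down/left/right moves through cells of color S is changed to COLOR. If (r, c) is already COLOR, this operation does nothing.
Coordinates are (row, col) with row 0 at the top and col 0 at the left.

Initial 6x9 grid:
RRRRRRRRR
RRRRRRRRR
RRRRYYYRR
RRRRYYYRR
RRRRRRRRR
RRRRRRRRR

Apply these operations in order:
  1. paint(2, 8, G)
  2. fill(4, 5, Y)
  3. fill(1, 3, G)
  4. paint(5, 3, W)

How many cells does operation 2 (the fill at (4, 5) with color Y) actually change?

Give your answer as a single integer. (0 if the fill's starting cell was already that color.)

After op 1 paint(2,8,G):
RRRRRRRRR
RRRRRRRRR
RRRRYYYRG
RRRRYYYRR
RRRRRRRRR
RRRRRRRRR
After op 2 fill(4,5,Y) [47 cells changed]:
YYYYYYYYY
YYYYYYYYY
YYYYYYYYG
YYYYYYYYY
YYYYYYYYY
YYYYYYYYY

Answer: 47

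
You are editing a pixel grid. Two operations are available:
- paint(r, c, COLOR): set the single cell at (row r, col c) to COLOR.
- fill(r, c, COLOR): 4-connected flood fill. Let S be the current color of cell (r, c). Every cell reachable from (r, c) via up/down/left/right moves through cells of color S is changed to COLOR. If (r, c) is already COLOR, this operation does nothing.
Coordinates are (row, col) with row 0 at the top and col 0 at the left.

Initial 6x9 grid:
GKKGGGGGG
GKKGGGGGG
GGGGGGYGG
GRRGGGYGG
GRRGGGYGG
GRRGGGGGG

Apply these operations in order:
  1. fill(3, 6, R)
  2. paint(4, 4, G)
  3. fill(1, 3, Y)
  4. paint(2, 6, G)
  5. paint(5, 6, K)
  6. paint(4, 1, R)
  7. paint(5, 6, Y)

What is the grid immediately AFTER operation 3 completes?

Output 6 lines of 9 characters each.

After op 1 fill(3,6,R) [3 cells changed]:
GKKGGGGGG
GKKGGGGGG
GGGGGGRGG
GRRGGGRGG
GRRGGGRGG
GRRGGGGGG
After op 2 paint(4,4,G):
GKKGGGGGG
GKKGGGGGG
GGGGGGRGG
GRRGGGRGG
GRRGGGRGG
GRRGGGGGG
After op 3 fill(1,3,Y) [41 cells changed]:
YKKYYYYYY
YKKYYYYYY
YYYYYYRYY
YRRYYYRYY
YRRYYYRYY
YRRYYYYYY

Answer: YKKYYYYYY
YKKYYYYYY
YYYYYYRYY
YRRYYYRYY
YRRYYYRYY
YRRYYYYYY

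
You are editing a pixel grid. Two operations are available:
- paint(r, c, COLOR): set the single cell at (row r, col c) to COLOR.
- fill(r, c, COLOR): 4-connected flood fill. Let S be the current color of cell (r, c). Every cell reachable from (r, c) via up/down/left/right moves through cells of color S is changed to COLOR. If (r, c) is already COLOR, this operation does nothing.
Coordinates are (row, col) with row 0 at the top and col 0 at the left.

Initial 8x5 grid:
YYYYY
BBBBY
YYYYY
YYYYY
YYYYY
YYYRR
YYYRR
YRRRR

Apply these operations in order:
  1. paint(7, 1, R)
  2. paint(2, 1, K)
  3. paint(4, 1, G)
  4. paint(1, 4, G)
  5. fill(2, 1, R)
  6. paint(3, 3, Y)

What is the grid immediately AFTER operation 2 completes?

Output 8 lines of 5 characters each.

After op 1 paint(7,1,R):
YYYYY
BBBBY
YYYYY
YYYYY
YYYYY
YYYRR
YYYRR
YRRRR
After op 2 paint(2,1,K):
YYYYY
BBBBY
YKYYY
YYYYY
YYYYY
YYYRR
YYYRR
YRRRR

Answer: YYYYY
BBBBY
YKYYY
YYYYY
YYYYY
YYYRR
YYYRR
YRRRR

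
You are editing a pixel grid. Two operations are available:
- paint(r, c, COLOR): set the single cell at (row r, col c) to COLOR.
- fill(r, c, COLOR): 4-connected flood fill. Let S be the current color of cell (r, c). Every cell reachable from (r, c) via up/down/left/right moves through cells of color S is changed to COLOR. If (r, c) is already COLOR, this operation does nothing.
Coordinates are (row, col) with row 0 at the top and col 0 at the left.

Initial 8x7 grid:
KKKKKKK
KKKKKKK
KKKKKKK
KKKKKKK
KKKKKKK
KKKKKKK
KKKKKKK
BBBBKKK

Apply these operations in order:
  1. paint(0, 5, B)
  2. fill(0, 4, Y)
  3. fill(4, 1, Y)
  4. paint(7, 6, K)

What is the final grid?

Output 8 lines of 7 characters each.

Answer: YYYYYBY
YYYYYYY
YYYYYYY
YYYYYYY
YYYYYYY
YYYYYYY
YYYYYYY
BBBBYYK

Derivation:
After op 1 paint(0,5,B):
KKKKKBK
KKKKKKK
KKKKKKK
KKKKKKK
KKKKKKK
KKKKKKK
KKKKKKK
BBBBKKK
After op 2 fill(0,4,Y) [51 cells changed]:
YYYYYBY
YYYYYYY
YYYYYYY
YYYYYYY
YYYYYYY
YYYYYYY
YYYYYYY
BBBBYYY
After op 3 fill(4,1,Y) [0 cells changed]:
YYYYYBY
YYYYYYY
YYYYYYY
YYYYYYY
YYYYYYY
YYYYYYY
YYYYYYY
BBBBYYY
After op 4 paint(7,6,K):
YYYYYBY
YYYYYYY
YYYYYYY
YYYYYYY
YYYYYYY
YYYYYYY
YYYYYYY
BBBBYYK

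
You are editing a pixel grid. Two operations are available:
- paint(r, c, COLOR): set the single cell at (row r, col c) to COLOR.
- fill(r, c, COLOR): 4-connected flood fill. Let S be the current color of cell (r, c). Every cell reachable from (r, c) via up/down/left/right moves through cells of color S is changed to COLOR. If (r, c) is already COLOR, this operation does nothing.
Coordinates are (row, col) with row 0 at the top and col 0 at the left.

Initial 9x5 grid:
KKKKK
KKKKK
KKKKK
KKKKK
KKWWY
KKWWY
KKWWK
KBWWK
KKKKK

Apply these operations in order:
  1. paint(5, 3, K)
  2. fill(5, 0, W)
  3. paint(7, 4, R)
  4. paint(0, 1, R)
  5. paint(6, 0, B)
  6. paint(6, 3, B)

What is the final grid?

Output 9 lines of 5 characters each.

After op 1 paint(5,3,K):
KKKKK
KKKKK
KKKKK
KKKKK
KKWWY
KKWKY
KKWWK
KBWWK
KKKKK
After op 2 fill(5,0,W) [34 cells changed]:
WWWWW
WWWWW
WWWWW
WWWWW
WWWWY
WWWKY
WWWWW
WBWWW
WWWWW
After op 3 paint(7,4,R):
WWWWW
WWWWW
WWWWW
WWWWW
WWWWY
WWWKY
WWWWW
WBWWR
WWWWW
After op 4 paint(0,1,R):
WRWWW
WWWWW
WWWWW
WWWWW
WWWWY
WWWKY
WWWWW
WBWWR
WWWWW
After op 5 paint(6,0,B):
WRWWW
WWWWW
WWWWW
WWWWW
WWWWY
WWWKY
BWWWW
WBWWR
WWWWW
After op 6 paint(6,3,B):
WRWWW
WWWWW
WWWWW
WWWWW
WWWWY
WWWKY
BWWBW
WBWWR
WWWWW

Answer: WRWWW
WWWWW
WWWWW
WWWWW
WWWWY
WWWKY
BWWBW
WBWWR
WWWWW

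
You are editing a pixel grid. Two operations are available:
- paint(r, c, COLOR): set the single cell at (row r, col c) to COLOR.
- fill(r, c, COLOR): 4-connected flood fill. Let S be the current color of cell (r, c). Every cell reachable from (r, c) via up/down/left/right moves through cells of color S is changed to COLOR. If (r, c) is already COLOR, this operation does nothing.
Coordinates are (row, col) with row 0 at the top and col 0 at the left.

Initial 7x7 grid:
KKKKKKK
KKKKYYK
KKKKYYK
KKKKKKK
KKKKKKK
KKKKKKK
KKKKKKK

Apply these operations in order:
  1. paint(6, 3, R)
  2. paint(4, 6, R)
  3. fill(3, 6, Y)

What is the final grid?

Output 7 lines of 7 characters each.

Answer: YYYYYYY
YYYYYYY
YYYYYYY
YYYYYYY
YYYYYYR
YYYYYYY
YYYRYYY

Derivation:
After op 1 paint(6,3,R):
KKKKKKK
KKKKYYK
KKKKYYK
KKKKKKK
KKKKKKK
KKKKKKK
KKKRKKK
After op 2 paint(4,6,R):
KKKKKKK
KKKKYYK
KKKKYYK
KKKKKKK
KKKKKKR
KKKKKKK
KKKRKKK
After op 3 fill(3,6,Y) [43 cells changed]:
YYYYYYY
YYYYYYY
YYYYYYY
YYYYYYY
YYYYYYR
YYYYYYY
YYYRYYY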